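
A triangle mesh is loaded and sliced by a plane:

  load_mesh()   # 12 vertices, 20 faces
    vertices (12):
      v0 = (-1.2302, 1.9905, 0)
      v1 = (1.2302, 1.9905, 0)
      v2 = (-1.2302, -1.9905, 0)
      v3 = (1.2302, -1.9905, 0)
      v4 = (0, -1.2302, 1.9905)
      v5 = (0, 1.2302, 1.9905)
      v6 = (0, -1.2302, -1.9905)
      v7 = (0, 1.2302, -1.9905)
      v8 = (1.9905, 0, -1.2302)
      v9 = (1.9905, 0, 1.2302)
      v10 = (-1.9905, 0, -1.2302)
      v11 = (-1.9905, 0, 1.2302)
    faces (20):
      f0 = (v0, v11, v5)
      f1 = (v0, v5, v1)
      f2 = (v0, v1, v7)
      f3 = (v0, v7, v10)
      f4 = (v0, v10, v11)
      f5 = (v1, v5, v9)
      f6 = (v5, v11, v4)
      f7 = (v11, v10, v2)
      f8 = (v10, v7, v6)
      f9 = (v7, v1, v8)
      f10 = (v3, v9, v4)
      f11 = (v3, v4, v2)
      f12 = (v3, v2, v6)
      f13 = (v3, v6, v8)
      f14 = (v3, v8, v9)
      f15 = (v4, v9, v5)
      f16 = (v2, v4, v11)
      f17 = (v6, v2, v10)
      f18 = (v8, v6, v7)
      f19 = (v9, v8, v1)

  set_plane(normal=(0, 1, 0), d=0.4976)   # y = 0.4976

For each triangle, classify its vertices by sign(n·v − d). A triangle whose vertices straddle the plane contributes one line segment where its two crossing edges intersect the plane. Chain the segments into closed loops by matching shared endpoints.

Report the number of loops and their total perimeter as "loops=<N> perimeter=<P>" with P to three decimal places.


loops=1 perimeter=12.246

Straddling triangles (10 of 20):
  (v0,v11,v5) [+-+] → (-1.80043, 0.4976, 0.922665)–(-1.18537, 0.4976, 1.53773)  len=0.8698
  (v0,v7,v10) [++-] → (-1.18537, 0.4976, -1.53773)–(-1.80043, 0.4976, -0.922665)  len=0.8698
  (v0,v10,v11) [+--] → (-1.80043, 0.4976, -0.922665)–(-1.80043, 0.4976, 0.922665)  len=1.8453
  (v1,v5,v9) [++-] → (1.18537, 0.4976, 1.53773)–(1.80043, 0.4976, 0.922665)  len=0.8698
  (v5,v11,v4) [+--] → (-1.18537, 0.4976, 1.53773)–(0, 0.4976, 1.9905)  len=1.2689
  (v10,v7,v6) [-+-] → (-1.18537, 0.4976, -1.53773)–(0, 0.4976, -1.9905)  len=1.2689
  (v7,v1,v8) [++-] → (1.80043, 0.4976, -0.922665)–(1.18537, 0.4976, -1.53773)  len=0.8698
  (v4,v9,v5) [--+] → (1.18537, 0.4976, 1.53773)–(0, 0.4976, 1.9905)  len=1.2689
  (v8,v6,v7) [--+] → (0, 0.4976, -1.9905)–(1.18537, 0.4976, -1.53773)  len=1.2689
  (v9,v8,v1) [--+] → (1.80043, 0.4976, -0.922665)–(1.80043, 0.4976, 0.922665)  len=1.8453

Chained into 1 loop(s):
  loop 1: 10 segments, perimeter = 12.2456
Total perimeter = 12.246


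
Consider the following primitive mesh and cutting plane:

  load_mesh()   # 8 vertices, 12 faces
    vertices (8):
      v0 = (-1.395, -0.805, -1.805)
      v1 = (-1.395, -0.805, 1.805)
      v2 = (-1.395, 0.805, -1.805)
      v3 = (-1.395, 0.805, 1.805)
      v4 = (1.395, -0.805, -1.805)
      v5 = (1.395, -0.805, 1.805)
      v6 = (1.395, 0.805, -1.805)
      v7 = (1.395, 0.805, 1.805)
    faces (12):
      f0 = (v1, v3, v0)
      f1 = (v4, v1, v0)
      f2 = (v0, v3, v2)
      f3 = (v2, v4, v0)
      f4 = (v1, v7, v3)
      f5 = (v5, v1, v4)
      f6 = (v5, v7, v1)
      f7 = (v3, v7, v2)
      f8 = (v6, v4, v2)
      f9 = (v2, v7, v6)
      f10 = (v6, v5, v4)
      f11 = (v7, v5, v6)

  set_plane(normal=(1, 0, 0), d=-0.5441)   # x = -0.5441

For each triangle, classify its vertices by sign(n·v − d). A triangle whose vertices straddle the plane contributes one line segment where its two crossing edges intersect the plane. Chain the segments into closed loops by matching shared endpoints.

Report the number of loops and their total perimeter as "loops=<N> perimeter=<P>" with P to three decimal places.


loops=1 perimeter=10.440

Straddling triangles (8 of 12):
  (v4,v1,v0) [+--] → (-0.5441, -0.805, 0.704015)–(-0.5441, -0.805, -1.805)  len=2.5090
  (v2,v4,v0) [-+-] → (-0.5441, 0.313979, -1.805)–(-0.5441, -0.805, -1.805)  len=1.1190
  (v1,v7,v3) [-+-] → (-0.5441, -0.313979, 1.805)–(-0.5441, 0.805, 1.805)  len=1.1190
  (v5,v1,v4) [+-+] → (-0.5441, -0.805, 1.805)–(-0.5441, -0.805, 0.704015)  len=1.1010
  (v5,v7,v1) [++-] → (-0.5441, -0.313979, 1.805)–(-0.5441, -0.805, 1.805)  len=0.4910
  (v3,v7,v2) [-+-] → (-0.5441, 0.805, 1.805)–(-0.5441, 0.805, -0.704015)  len=2.5090
  (v6,v4,v2) [++-] → (-0.5441, 0.313979, -1.805)–(-0.5441, 0.805, -1.805)  len=0.4910
  (v2,v7,v6) [-++] → (-0.5441, 0.805, -0.704015)–(-0.5441, 0.805, -1.805)  len=1.1010

Chained into 1 loop(s):
  loop 1: 8 segments, perimeter = 10.4400
Total perimeter = 10.440


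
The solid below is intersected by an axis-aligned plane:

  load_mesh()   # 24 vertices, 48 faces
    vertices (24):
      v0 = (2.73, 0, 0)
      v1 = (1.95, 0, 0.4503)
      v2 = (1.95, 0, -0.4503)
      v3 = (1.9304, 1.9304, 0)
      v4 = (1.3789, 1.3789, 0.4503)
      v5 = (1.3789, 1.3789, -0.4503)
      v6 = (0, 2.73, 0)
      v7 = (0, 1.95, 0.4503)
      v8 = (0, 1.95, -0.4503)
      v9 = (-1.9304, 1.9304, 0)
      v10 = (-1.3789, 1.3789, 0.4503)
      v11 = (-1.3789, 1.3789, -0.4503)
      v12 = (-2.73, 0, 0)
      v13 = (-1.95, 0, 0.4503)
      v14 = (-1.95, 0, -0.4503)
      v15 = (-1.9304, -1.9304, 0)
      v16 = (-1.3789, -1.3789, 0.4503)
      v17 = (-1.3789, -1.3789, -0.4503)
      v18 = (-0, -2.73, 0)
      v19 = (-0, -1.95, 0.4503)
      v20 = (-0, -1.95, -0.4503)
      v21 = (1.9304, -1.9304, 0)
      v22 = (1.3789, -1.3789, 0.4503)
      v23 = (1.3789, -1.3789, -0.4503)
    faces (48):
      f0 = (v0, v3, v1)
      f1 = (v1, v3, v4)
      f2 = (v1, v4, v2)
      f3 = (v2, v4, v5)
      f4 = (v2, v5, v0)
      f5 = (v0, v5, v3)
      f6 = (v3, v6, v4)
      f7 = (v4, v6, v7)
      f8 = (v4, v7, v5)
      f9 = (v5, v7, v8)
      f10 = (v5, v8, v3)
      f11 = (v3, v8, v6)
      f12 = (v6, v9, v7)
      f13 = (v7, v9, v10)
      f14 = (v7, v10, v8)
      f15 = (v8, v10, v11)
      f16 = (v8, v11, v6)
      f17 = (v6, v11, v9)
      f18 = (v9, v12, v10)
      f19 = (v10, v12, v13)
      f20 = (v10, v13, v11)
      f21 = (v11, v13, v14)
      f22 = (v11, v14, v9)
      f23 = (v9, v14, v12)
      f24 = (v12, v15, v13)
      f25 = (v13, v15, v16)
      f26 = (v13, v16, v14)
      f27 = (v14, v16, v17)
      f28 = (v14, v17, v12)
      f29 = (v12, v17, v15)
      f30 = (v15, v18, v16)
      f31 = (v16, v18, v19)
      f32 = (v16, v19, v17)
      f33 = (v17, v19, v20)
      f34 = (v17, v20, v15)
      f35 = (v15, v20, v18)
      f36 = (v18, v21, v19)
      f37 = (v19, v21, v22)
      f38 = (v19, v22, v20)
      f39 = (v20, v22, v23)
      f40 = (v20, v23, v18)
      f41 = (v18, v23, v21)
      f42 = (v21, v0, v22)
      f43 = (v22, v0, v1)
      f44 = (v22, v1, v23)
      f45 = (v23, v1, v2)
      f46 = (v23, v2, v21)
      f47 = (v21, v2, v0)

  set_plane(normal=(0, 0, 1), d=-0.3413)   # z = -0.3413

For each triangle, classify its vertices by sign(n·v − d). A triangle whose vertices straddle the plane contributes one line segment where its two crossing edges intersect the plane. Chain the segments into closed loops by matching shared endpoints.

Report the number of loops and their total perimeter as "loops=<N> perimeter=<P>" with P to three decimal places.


loops=2 perimeter=25.036

Straddling triangles (32 of 48):
  (v1,v4,v2) [++-] → (1.88088, 0.166889, -0.3413)–(1.95, 0, -0.3413)  len=0.1806
  (v2,v4,v5) [-+-] → (1.88088, 0.166889, -0.3413)–(1.3789, 1.3789, -0.3413)  len=1.3119
  (v2,v5,v0) [--+] → (1.70595, 1.04512, -0.3413)–(2.13881, 0, -0.3413)  len=1.1312
  (v0,v5,v3) [+-+] → (1.70595, 1.04512, -0.3413)–(1.5124, 1.5124, -0.3413)  len=0.5058
  (v4,v7,v5) [++-] → (1.21201, 1.44802, -0.3413)–(1.3789, 1.3789, -0.3413)  len=0.1806
  (v5,v7,v8) [-+-] → (1.21201, 1.44802, -0.3413)–(0, 1.95, -0.3413)  len=1.3119
  (v5,v8,v3) [--+] → (0.467274, 1.94526, -0.3413)–(1.5124, 1.5124, -0.3413)  len=1.1312
  (v3,v8,v6) [+-+] → (0.467274, 1.94526, -0.3413)–(0, 2.13881, -0.3413)  len=0.5058
  (v7,v10,v8) [++-] → (-0.166889, 1.88088, -0.3413)–(0, 1.95, -0.3413)  len=0.1806
  (v8,v10,v11) [-+-] → (-0.166889, 1.88088, -0.3413)–(-1.3789, 1.3789, -0.3413)  len=1.3119
  (v8,v11,v6) [--+] → (-1.04512, 1.70595, -0.3413)–(0, 2.13881, -0.3413)  len=1.1312
  (v6,v11,v9) [+-+] → (-1.04512, 1.70595, -0.3413)–(-1.5124, 1.5124, -0.3413)  len=0.5058
  (v10,v13,v11) [++-] → (-1.44802, 1.21201, -0.3413)–(-1.3789, 1.3789, -0.3413)  len=0.1806
  (v11,v13,v14) [-+-] → (-1.44802, 1.21201, -0.3413)–(-1.95, 0, -0.3413)  len=1.3119
  (v11,v14,v9) [--+] → (-1.94526, 0.467274, -0.3413)–(-1.5124, 1.5124, -0.3413)  len=1.1312
  (v9,v14,v12) [+-+] → (-1.94526, 0.467274, -0.3413)–(-2.13881, 0, -0.3413)  len=0.5058
  (v13,v16,v14) [++-] → (-1.88088, -0.166889, -0.3413)–(-1.95, 0, -0.3413)  len=0.1806
  (v14,v16,v17) [-+-] → (-1.88088, -0.166889, -0.3413)–(-1.3789, -1.3789, -0.3413)  len=1.3119
  (v14,v17,v12) [--+] → (-1.70595, -1.04512, -0.3413)–(-2.13881, 0, -0.3413)  len=1.1312
  (v12,v17,v15) [+-+] → (-1.70595, -1.04512, -0.3413)–(-1.5124, -1.5124, -0.3413)  len=0.5058
  (v16,v19,v17) [++-] → (-1.21201, -1.44802, -0.3413)–(-1.3789, -1.3789, -0.3413)  len=0.1806
  (v17,v19,v20) [-+-] → (-1.21201, -1.44802, -0.3413)–(0, -1.95, -0.3413)  len=1.3119
  (v17,v20,v15) [--+] → (-0.467274, -1.94526, -0.3413)–(-1.5124, -1.5124, -0.3413)  len=1.1312
  (v15,v20,v18) [+-+] → (-0.467274, -1.94526, -0.3413)–(0, -2.13881, -0.3413)  len=0.5058
  (v19,v22,v20) [++-] → (0.166889, -1.88088, -0.3413)–(0, -1.95, -0.3413)  len=0.1806
  (v20,v22,v23) [-+-] → (0.166889, -1.88088, -0.3413)–(1.3789, -1.3789, -0.3413)  len=1.3119
  (v20,v23,v18) [--+] → (1.04512, -1.70595, -0.3413)–(0, -2.13881, -0.3413)  len=1.1312
  (v18,v23,v21) [+-+] → (1.04512, -1.70595, -0.3413)–(1.5124, -1.5124, -0.3413)  len=0.5058
  (v22,v1,v23) [++-] → (1.44802, -1.21201, -0.3413)–(1.3789, -1.3789, -0.3413)  len=0.1806
  (v23,v1,v2) [-+-] → (1.44802, -1.21201, -0.3413)–(1.95, 0, -0.3413)  len=1.3119
  (v23,v2,v21) [--+] → (1.94526, -0.467274, -0.3413)–(1.5124, -1.5124, -0.3413)  len=1.1312
  (v21,v2,v0) [+-+] → (1.94526, -0.467274, -0.3413)–(2.13881, 0, -0.3413)  len=0.5058

Chained into 2 loop(s):
  loop 1: 16 segments, perimeter = 11.9399
  loop 2: 16 segments, perimeter = 13.0959
Total perimeter = 25.036


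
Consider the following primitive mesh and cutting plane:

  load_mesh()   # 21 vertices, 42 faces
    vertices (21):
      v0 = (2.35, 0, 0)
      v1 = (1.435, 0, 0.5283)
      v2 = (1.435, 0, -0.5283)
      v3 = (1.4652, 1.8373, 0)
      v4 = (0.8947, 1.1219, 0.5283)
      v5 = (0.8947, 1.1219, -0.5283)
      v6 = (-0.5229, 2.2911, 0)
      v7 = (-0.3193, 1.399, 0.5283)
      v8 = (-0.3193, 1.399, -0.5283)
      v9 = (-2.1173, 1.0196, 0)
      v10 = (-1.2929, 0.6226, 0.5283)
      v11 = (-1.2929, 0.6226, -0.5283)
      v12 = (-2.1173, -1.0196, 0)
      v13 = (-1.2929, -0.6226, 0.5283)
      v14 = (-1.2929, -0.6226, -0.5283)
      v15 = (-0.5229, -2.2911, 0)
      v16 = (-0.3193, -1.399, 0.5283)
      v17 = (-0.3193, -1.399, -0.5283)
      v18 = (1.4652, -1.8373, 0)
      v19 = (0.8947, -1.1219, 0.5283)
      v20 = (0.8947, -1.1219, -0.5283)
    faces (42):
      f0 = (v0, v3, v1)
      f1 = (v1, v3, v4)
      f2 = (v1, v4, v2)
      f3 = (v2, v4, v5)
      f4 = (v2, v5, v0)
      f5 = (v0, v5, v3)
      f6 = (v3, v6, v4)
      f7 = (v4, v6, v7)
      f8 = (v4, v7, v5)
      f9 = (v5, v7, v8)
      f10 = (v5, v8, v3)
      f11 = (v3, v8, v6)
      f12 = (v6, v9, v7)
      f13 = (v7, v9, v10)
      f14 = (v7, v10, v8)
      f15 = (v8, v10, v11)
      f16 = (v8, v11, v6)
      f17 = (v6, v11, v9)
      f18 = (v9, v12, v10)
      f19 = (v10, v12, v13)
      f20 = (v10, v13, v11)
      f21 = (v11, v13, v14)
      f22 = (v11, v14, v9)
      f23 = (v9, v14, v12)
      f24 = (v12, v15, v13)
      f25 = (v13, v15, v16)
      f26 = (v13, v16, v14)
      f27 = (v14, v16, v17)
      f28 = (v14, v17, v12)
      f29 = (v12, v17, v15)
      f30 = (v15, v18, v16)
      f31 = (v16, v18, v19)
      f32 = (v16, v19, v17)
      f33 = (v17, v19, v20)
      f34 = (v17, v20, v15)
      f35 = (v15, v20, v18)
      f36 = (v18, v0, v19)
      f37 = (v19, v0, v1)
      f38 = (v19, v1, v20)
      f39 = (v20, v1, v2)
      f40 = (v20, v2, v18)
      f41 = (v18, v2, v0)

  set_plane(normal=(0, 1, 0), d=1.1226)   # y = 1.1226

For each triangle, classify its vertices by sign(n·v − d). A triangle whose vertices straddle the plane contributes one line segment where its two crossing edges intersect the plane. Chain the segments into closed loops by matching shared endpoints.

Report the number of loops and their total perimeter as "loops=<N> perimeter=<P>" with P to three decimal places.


loops=2 perimeter=7.079

Straddling triangles (14 of 42):
  (v0,v3,v1) [-+-] → (1.80938, 1.1226, 0)–(1.45345, 1.1226, 0.205506)  len=0.4110
  (v1,v3,v4) [-+-] → (1.45345, 1.1226, 0.205506)–(0.895258, 1.1226, 0.527783)  len=0.6445
  (v0,v5,v3) [--+] → (0.895258, 1.1226, -0.527783)–(1.80938, 1.1226, 0)  len=1.0555
  (v3,v6,v4) [++-] → (0.893851, 1.1226, 0.527984)–(0.895258, 1.1226, 0.527783)  len=0.0014
  (v4,v6,v7) [-++] → (0.893851, 1.1226, 0.527984)–(0.891633, 1.1226, 0.5283)  len=0.0022
  (v4,v7,v5) [-+-] → (0.891633, 1.1226, 0.5283)–(0.891633, 1.1226, -0.525631)  len=1.0539
  (v5,v7,v8) [-++] → (0.891633, 1.1226, -0.525631)–(0.891633, 1.1226, -0.5283)  len=0.0027
  (v5,v8,v3) [-++] → (0.891633, 1.1226, -0.5283)–(0.895258, 1.1226, -0.527783)  len=0.0037
  (v6,v9,v7) [+-+] → (-1.98814, 1.1226, 0)–(-1.62918, 1.1226, 0.143424)  len=0.3866
  (v7,v9,v10) [+--] → (-1.62918, 1.1226, 0.143424)–(-0.665904, 1.1226, 0.5283)  len=1.0373
  (v7,v10,v8) [+-+] → (-0.665904, 1.1226, 0.5283)–(-0.665904, 1.1226, -0.152148)  len=0.6804
  (v8,v10,v11) [+--] → (-0.665904, 1.1226, -0.152148)–(-0.665904, 1.1226, -0.5283)  len=0.3762
  (v8,v11,v6) [+-+] → (-0.665904, 1.1226, -0.5283)–(-1.06215, 1.1226, -0.369984)  len=0.4267
  (v6,v11,v9) [+--] → (-1.06215, 1.1226, -0.369984)–(-1.98814, 1.1226, 0)  len=0.9972

Chained into 2 loop(s):
  loop 1: 8 segments, perimeter = 3.1750
  loop 2: 6 segments, perimeter = 3.9043
Total perimeter = 7.079


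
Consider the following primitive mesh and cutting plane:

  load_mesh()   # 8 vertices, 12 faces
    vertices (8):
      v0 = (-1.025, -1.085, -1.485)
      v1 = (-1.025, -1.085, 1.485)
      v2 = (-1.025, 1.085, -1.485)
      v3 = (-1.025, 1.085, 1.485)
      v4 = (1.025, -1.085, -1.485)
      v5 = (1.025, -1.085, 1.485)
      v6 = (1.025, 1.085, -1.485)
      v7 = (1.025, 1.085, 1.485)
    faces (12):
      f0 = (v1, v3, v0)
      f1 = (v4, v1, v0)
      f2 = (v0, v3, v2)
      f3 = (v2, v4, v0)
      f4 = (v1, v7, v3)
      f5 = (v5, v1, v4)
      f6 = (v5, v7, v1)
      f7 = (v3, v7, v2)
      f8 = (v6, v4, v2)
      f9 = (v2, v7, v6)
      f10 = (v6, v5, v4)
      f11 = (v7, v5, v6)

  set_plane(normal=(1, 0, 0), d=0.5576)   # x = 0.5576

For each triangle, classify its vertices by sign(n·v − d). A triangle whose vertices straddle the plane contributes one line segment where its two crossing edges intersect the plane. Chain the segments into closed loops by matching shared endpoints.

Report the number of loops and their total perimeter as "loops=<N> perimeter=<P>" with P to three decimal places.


Straddling triangles (8 of 12):
  (v4,v1,v0) [+--] → (0.5576, -1.085, -0.80784)–(0.5576, -1.085, -1.485)  len=0.6772
  (v2,v4,v0) [-+-] → (0.5576, -0.59024, -1.485)–(0.5576, -1.085, -1.485)  len=0.4948
  (v1,v7,v3) [-+-] → (0.5576, 0.59024, 1.485)–(0.5576, 1.085, 1.485)  len=0.4948
  (v5,v1,v4) [+-+] → (0.5576, -1.085, 1.485)–(0.5576, -1.085, -0.80784)  len=2.2928
  (v5,v7,v1) [++-] → (0.5576, 0.59024, 1.485)–(0.5576, -1.085, 1.485)  len=1.6752
  (v3,v7,v2) [-+-] → (0.5576, 1.085, 1.485)–(0.5576, 1.085, 0.80784)  len=0.6772
  (v6,v4,v2) [++-] → (0.5576, -0.59024, -1.485)–(0.5576, 1.085, -1.485)  len=1.6752
  (v2,v7,v6) [-++] → (0.5576, 1.085, 0.80784)–(0.5576, 1.085, -1.485)  len=2.2928

Chained into 1 loop(s):
  loop 1: 8 segments, perimeter = 10.2800
Total perimeter = 10.280

loops=1 perimeter=10.280


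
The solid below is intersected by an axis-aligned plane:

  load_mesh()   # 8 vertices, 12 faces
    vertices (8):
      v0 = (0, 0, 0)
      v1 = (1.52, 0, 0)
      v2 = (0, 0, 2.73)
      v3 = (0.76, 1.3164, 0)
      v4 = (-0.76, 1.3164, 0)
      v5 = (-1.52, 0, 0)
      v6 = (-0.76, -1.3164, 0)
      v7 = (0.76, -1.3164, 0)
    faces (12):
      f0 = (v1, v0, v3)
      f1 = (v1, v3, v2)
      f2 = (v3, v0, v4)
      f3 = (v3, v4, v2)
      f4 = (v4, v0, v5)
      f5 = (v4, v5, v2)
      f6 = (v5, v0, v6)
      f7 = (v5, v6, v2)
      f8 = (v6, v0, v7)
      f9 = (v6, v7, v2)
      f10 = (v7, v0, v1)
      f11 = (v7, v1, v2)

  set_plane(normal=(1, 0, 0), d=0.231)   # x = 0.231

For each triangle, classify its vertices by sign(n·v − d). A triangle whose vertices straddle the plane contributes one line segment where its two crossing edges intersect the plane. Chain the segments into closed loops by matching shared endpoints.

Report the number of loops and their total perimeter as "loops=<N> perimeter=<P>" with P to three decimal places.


Straddling triangles (8 of 12):
  (v1,v0,v3) [+-+] → (0.231, 0, 0)–(0.231, 0.400116, 0)  len=0.4001
  (v1,v3,v2) [++-] → (0.231, 0.400116, 1.90022)–(0.231, 0, 2.31511)  len=0.5764
  (v3,v0,v4) [+--] → (0.231, 0.400116, 0)–(0.231, 1.3164, 0)  len=0.9163
  (v3,v4,v2) [+--] → (0.231, 1.3164, 0)–(0.231, 0.400116, 1.90022)  len=2.1096
  (v6,v0,v7) [--+] → (0.231, -0.400116, 0)–(0.231, -1.3164, 0)  len=0.9163
  (v6,v7,v2) [-+-] → (0.231, -1.3164, 0)–(0.231, -0.400116, 1.90022)  len=2.1096
  (v7,v0,v1) [+-+] → (0.231, -0.400116, 0)–(0.231, 0, 0)  len=0.4001
  (v7,v1,v2) [++-] → (0.231, 0, 2.31511)–(0.231, -0.400116, 1.90022)  len=0.5764

Chained into 1 loop(s):
  loop 1: 8 segments, perimeter = 8.0048
Total perimeter = 8.005

loops=1 perimeter=8.005


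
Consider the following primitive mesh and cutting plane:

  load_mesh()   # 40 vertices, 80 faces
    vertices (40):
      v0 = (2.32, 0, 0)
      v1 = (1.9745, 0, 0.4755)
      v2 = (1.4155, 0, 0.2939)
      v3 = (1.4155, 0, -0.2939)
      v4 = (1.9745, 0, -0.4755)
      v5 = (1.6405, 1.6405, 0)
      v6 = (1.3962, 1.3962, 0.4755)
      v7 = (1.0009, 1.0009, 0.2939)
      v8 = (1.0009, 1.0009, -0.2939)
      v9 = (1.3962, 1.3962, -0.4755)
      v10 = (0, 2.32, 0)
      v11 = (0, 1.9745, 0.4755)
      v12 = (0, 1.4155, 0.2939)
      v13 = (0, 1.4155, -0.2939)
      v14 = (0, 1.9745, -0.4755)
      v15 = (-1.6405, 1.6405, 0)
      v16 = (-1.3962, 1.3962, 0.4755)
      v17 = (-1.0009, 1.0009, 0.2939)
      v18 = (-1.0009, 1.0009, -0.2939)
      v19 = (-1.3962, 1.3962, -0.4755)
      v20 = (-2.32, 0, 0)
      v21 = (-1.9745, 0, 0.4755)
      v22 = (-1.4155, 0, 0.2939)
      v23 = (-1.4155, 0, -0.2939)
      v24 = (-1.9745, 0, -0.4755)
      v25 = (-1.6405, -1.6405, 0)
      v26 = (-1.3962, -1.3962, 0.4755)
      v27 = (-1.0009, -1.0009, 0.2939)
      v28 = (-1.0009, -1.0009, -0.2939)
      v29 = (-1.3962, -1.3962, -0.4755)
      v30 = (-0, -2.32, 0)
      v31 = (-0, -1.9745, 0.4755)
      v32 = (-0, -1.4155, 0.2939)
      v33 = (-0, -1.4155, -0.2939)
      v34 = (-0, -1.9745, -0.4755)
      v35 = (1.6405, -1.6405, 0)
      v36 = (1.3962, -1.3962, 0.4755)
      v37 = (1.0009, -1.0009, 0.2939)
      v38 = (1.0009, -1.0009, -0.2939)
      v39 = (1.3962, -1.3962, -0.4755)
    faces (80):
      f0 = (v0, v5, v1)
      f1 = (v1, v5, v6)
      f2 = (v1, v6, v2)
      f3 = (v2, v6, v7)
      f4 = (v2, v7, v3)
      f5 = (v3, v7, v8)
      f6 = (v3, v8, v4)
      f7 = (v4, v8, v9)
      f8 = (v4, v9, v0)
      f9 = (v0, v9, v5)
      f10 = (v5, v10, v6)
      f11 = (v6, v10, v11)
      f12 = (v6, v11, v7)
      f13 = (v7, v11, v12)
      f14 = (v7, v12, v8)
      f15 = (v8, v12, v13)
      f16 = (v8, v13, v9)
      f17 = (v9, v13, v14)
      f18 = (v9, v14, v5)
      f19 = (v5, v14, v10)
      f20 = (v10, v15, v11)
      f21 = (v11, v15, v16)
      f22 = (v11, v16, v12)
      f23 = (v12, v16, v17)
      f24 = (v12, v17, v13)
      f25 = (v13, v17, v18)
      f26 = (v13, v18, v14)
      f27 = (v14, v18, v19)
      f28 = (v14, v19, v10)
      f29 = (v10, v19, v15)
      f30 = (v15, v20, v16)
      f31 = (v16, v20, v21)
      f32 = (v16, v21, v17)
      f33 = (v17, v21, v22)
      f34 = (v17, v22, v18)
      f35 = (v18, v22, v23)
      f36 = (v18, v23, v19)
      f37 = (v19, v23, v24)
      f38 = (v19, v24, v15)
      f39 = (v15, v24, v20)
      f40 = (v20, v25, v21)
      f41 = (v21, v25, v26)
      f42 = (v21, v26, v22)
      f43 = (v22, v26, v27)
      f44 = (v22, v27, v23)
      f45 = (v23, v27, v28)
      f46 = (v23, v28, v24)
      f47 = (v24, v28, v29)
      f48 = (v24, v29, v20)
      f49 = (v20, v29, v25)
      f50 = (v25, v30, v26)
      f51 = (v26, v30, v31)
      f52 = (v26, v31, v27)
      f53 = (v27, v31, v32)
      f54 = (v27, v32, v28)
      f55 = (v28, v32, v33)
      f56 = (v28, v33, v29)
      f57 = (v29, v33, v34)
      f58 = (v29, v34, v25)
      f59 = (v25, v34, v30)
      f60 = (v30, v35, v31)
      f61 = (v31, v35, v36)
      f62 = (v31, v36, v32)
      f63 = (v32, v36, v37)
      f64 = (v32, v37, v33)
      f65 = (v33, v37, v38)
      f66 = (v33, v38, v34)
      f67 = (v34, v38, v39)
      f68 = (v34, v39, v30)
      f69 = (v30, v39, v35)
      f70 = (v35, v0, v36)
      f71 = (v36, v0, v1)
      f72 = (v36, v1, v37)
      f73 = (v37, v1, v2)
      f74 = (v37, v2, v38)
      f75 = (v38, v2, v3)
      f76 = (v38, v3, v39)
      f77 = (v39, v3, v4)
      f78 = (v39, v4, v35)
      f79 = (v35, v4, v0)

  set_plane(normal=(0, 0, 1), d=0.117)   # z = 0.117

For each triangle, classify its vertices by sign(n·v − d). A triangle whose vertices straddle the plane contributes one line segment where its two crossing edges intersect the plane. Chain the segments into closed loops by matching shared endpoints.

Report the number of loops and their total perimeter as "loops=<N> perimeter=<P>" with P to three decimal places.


Straddling triangles (32 of 80):
  (v0,v5,v1) [--+] → (1.72268, 1.23684, 0.117)–(2.23499, 0, 0.117)  len=1.3387
  (v1,v5,v6) [+-+] → (1.72268, 1.23684, 0.117)–(1.58039, 1.58039, 0.117)  len=0.3718
  (v2,v7,v3) [++-] → (1.12567, 0.699676, 0.117)–(1.4155, 0, 0.117)  len=0.7573
  (v3,v7,v8) [-+-] → (1.12567, 0.699676, 0.117)–(1.0009, 1.0009, 0.117)  len=0.3260
  (v5,v10,v6) [--+] → (0.343544, 2.09269, 0.117)–(1.58039, 1.58039, 0.117)  len=1.3387
  (v6,v10,v11) [+-+] → (0.343544, 2.09269, 0.117)–(0, 2.23499, 0.117)  len=0.3718
  (v7,v12,v8) [++-] → (0.301224, 1.29073, 0.117)–(1.0009, 1.0009, 0.117)  len=0.7573
  (v8,v12,v13) [-+-] → (0.301224, 1.29073, 0.117)–(0, 1.4155, 0.117)  len=0.3260
  (v10,v15,v11) [--+] → (-1.23684, 1.72268, 0.117)–(0, 2.23499, 0.117)  len=1.3387
  (v11,v15,v16) [+-+] → (-1.23684, 1.72268, 0.117)–(-1.58039, 1.58039, 0.117)  len=0.3718
  (v12,v17,v13) [++-] → (-0.699676, 1.12567, 0.117)–(0, 1.4155, 0.117)  len=0.7573
  (v13,v17,v18) [-+-] → (-0.699676, 1.12567, 0.117)–(-1.0009, 1.0009, 0.117)  len=0.3260
  (v15,v20,v16) [--+] → (-2.09269, 0.343544, 0.117)–(-1.58039, 1.58039, 0.117)  len=1.3387
  (v16,v20,v21) [+-+] → (-2.09269, 0.343544, 0.117)–(-2.23499, 0, 0.117)  len=0.3718
  (v17,v22,v18) [++-] → (-1.29073, 0.301224, 0.117)–(-1.0009, 1.0009, 0.117)  len=0.7573
  (v18,v22,v23) [-+-] → (-1.29073, 0.301224, 0.117)–(-1.4155, 0, 0.117)  len=0.3260
  (v20,v25,v21) [--+] → (-1.72268, -1.23684, 0.117)–(-2.23499, 0, 0.117)  len=1.3387
  (v21,v25,v26) [+-+] → (-1.72268, -1.23684, 0.117)–(-1.58039, -1.58039, 0.117)  len=0.3718
  (v22,v27,v23) [++-] → (-1.12567, -0.699676, 0.117)–(-1.4155, 0, 0.117)  len=0.7573
  (v23,v27,v28) [-+-] → (-1.12567, -0.699676, 0.117)–(-1.0009, -1.0009, 0.117)  len=0.3260
  (v25,v30,v26) [--+] → (-0.343544, -2.09269, 0.117)–(-1.58039, -1.58039, 0.117)  len=1.3387
  (v26,v30,v31) [+-+] → (-0.343544, -2.09269, 0.117)–(0, -2.23499, 0.117)  len=0.3718
  (v27,v32,v28) [++-] → (-0.301224, -1.29073, 0.117)–(-1.0009, -1.0009, 0.117)  len=0.7573
  (v28,v32,v33) [-+-] → (-0.301224, -1.29073, 0.117)–(0, -1.4155, 0.117)  len=0.3260
  (v30,v35,v31) [--+] → (1.23684, -1.72268, 0.117)–(0, -2.23499, 0.117)  len=1.3387
  (v31,v35,v36) [+-+] → (1.23684, -1.72268, 0.117)–(1.58039, -1.58039, 0.117)  len=0.3718
  (v32,v37,v33) [++-] → (0.699676, -1.12567, 0.117)–(0, -1.4155, 0.117)  len=0.7573
  (v33,v37,v38) [-+-] → (0.699676, -1.12567, 0.117)–(1.0009, -1.0009, 0.117)  len=0.3260
  (v35,v0,v36) [--+] → (2.09269, -0.343544, 0.117)–(1.58039, -1.58039, 0.117)  len=1.3387
  (v36,v0,v1) [+-+] → (2.09269, -0.343544, 0.117)–(2.23499, 0, 0.117)  len=0.3718
  (v37,v2,v38) [++-] → (1.29073, -0.301224, 0.117)–(1.0009, -1.0009, 0.117)  len=0.7573
  (v38,v2,v3) [-+-] → (1.29073, -0.301224, 0.117)–(1.4155, 0, 0.117)  len=0.3260

Chained into 2 loop(s):
  loop 1: 16 segments, perimeter = 13.6847
  loop 2: 16 segments, perimeter = 8.6670
Total perimeter = 22.352

loops=2 perimeter=22.352


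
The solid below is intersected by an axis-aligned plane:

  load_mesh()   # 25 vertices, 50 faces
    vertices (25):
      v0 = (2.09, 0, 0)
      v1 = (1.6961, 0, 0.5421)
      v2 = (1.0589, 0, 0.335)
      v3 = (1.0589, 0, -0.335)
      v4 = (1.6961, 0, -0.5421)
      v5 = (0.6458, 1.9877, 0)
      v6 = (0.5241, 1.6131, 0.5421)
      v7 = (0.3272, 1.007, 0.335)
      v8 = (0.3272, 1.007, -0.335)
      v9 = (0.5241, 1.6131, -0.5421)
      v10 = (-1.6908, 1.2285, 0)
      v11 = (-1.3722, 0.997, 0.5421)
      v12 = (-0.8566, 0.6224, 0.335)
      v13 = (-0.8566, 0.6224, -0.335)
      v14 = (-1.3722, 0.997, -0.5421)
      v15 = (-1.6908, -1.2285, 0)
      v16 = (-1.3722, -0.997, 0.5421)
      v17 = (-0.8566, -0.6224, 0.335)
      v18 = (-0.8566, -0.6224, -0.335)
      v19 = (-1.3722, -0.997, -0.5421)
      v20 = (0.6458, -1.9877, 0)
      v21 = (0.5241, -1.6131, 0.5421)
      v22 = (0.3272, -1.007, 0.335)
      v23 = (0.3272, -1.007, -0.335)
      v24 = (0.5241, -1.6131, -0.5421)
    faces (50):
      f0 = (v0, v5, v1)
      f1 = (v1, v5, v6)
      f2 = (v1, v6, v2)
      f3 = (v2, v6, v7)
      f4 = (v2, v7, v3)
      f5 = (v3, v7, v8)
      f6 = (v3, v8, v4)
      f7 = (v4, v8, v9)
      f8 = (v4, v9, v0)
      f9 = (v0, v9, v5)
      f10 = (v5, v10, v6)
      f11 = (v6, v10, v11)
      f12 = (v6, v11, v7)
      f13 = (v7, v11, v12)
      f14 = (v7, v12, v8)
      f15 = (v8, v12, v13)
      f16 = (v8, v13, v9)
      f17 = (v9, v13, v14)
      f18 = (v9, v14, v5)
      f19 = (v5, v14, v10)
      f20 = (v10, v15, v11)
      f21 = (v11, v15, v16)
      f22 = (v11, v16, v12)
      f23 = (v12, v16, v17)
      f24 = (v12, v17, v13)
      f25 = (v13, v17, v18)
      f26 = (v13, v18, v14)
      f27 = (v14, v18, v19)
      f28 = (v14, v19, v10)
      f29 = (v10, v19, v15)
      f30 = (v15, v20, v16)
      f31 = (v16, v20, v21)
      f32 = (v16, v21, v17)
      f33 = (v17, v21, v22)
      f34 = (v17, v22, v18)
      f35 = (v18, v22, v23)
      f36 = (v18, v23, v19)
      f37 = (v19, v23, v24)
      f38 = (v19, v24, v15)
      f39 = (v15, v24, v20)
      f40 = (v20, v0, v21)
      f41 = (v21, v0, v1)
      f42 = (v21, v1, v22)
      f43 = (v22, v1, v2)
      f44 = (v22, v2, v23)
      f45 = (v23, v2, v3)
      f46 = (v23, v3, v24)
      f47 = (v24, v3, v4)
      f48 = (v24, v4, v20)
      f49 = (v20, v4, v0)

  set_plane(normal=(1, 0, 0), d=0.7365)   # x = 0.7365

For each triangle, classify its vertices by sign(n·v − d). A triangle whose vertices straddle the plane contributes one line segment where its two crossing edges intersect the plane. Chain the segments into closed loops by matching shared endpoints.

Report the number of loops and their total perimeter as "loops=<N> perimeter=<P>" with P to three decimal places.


loops=2 perimeter=8.011

Straddling triangles (20 of 50):
  (v0,v5,v1) [+-+] → (0.7365, 1.86287, 0)–(0.7365, 1.81605, 0.0468137)  len=0.0662
  (v1,v5,v6) [+--] → (0.7365, 1.81605, 0.0468137)–(0.7365, 1.32076, 0.5421)  len=0.7004
  (v1,v6,v2) [+-+] → (0.7365, 1.32076, 0.5421)–(0.7365, 0.972445, 0.459849)  len=0.3579
  (v2,v6,v7) [+--] → (0.7365, 0.972445, 0.459849)–(0.7365, 0.443702, 0.335)  len=0.5433
  (v2,v7,v3) [+-+] → (0.7365, 0.443702, 0.335)–(0.7365, 0.443702, -0.0397861)  len=0.3748
  (v3,v7,v8) [+--] → (0.7365, 0.443702, -0.0397861)–(0.7365, 0.443702, -0.335)  len=0.2952
  (v3,v8,v4) [+-+] → (0.7365, 0.443702, -0.335)–(0.7365, 0.705908, -0.396923)  len=0.2694
  (v4,v8,v9) [+--] → (0.7365, 0.705908, -0.396923)–(0.7365, 1.32076, -0.5421)  len=0.6318
  (v4,v9,v0) [+-+] → (0.7365, 1.32076, -0.5421)–(0.7365, 1.3943, -0.468569)  len=0.1040
  (v0,v9,v5) [+--] → (0.7365, 1.3943, -0.468569)–(0.7365, 1.86287, 0)  len=0.6627
  (v20,v0,v21) [-+-] → (0.7365, -1.86287, 0)–(0.7365, -1.3943, 0.468569)  len=0.6627
  (v21,v0,v1) [-++] → (0.7365, -1.3943, 0.468569)–(0.7365, -1.32076, 0.5421)  len=0.1040
  (v21,v1,v22) [-+-] → (0.7365, -1.32076, 0.5421)–(0.7365, -0.705908, 0.396923)  len=0.6318
  (v22,v1,v2) [-++] → (0.7365, -0.705908, 0.396923)–(0.7365, -0.443702, 0.335)  len=0.2694
  (v22,v2,v23) [-+-] → (0.7365, -0.443702, 0.335)–(0.7365, -0.443702, 0.0397861)  len=0.2952
  (v23,v2,v3) [-++] → (0.7365, -0.443702, 0.0397861)–(0.7365, -0.443702, -0.335)  len=0.3748
  (v23,v3,v24) [-+-] → (0.7365, -0.443702, -0.335)–(0.7365, -0.972445, -0.459849)  len=0.5433
  (v24,v3,v4) [-++] → (0.7365, -0.972445, -0.459849)–(0.7365, -1.32076, -0.5421)  len=0.3579
  (v24,v4,v20) [-+-] → (0.7365, -1.32076, -0.5421)–(0.7365, -1.81605, -0.0468137)  len=0.7004
  (v20,v4,v0) [-++] → (0.7365, -1.81605, -0.0468137)–(0.7365, -1.86287, 0)  len=0.0662

Chained into 2 loop(s):
  loop 1: 10 segments, perimeter = 4.0057
  loop 2: 10 segments, perimeter = 4.0057
Total perimeter = 8.011


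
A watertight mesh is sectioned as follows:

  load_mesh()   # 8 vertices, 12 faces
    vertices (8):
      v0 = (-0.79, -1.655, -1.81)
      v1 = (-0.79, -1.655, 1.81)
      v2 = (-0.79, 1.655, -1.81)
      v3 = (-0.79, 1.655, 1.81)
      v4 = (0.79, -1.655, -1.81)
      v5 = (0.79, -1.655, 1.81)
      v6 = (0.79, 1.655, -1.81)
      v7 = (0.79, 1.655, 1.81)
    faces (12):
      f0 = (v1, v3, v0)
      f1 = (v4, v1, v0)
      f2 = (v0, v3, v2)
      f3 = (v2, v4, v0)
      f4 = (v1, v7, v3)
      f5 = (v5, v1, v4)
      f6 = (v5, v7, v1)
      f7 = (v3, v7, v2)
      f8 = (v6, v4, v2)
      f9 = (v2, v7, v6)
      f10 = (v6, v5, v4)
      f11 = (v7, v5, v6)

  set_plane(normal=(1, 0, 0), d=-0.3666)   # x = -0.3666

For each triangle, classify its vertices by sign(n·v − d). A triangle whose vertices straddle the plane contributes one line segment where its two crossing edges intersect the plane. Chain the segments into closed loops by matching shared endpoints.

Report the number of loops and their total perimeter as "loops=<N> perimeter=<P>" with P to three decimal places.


loops=1 perimeter=13.860

Straddling triangles (8 of 12):
  (v4,v1,v0) [+--] → (-0.3666, -1.655, 0.839932)–(-0.3666, -1.655, -1.81)  len=2.6499
  (v2,v4,v0) [-+-] → (-0.3666, 0.768004, -1.81)–(-0.3666, -1.655, -1.81)  len=2.4230
  (v1,v7,v3) [-+-] → (-0.3666, -0.768004, 1.81)–(-0.3666, 1.655, 1.81)  len=2.4230
  (v5,v1,v4) [+-+] → (-0.3666, -1.655, 1.81)–(-0.3666, -1.655, 0.839932)  len=0.9701
  (v5,v7,v1) [++-] → (-0.3666, -0.768004, 1.81)–(-0.3666, -1.655, 1.81)  len=0.8870
  (v3,v7,v2) [-+-] → (-0.3666, 1.655, 1.81)–(-0.3666, 1.655, -0.839932)  len=2.6499
  (v6,v4,v2) [++-] → (-0.3666, 0.768004, -1.81)–(-0.3666, 1.655, -1.81)  len=0.8870
  (v2,v7,v6) [-++] → (-0.3666, 1.655, -0.839932)–(-0.3666, 1.655, -1.81)  len=0.9701

Chained into 1 loop(s):
  loop 1: 8 segments, perimeter = 13.8600
Total perimeter = 13.860


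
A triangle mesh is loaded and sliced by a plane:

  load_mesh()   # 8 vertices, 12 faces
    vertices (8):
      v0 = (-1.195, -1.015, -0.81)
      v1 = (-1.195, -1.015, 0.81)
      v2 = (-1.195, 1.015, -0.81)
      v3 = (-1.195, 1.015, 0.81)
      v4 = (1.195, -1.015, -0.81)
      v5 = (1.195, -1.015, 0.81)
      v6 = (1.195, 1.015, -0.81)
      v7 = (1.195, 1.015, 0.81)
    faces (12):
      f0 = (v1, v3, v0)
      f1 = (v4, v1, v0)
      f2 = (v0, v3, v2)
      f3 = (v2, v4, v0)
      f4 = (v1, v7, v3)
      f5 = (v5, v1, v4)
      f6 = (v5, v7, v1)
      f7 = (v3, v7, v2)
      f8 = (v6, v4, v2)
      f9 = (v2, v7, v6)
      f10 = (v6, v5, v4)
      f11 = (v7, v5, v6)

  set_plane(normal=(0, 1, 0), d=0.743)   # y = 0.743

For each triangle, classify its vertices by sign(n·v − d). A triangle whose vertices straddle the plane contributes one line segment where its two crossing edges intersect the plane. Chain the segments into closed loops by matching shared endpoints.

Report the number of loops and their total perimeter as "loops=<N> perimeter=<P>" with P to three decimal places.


loops=1 perimeter=8.020

Straddling triangles (8 of 12):
  (v1,v3,v0) [-+-] → (-1.195, 0.743, 0.81)–(-1.195, 0.743, 0.592936)  len=0.2171
  (v0,v3,v2) [-++] → (-1.195, 0.743, 0.592936)–(-1.195, 0.743, -0.81)  len=1.4029
  (v2,v4,v0) [+--] → (-0.874764, 0.743, -0.81)–(-1.195, 0.743, -0.81)  len=0.3202
  (v1,v7,v3) [-++] → (0.874764, 0.743, 0.81)–(-1.195, 0.743, 0.81)  len=2.0698
  (v5,v7,v1) [-+-] → (1.195, 0.743, 0.81)–(0.874764, 0.743, 0.81)  len=0.3202
  (v6,v4,v2) [+-+] → (1.195, 0.743, -0.81)–(-0.874764, 0.743, -0.81)  len=2.0698
  (v6,v5,v4) [+--] → (1.195, 0.743, -0.592936)–(1.195, 0.743, -0.81)  len=0.2171
  (v7,v5,v6) [+-+] → (1.195, 0.743, 0.81)–(1.195, 0.743, -0.592936)  len=1.4029

Chained into 1 loop(s):
  loop 1: 8 segments, perimeter = 8.0200
Total perimeter = 8.020


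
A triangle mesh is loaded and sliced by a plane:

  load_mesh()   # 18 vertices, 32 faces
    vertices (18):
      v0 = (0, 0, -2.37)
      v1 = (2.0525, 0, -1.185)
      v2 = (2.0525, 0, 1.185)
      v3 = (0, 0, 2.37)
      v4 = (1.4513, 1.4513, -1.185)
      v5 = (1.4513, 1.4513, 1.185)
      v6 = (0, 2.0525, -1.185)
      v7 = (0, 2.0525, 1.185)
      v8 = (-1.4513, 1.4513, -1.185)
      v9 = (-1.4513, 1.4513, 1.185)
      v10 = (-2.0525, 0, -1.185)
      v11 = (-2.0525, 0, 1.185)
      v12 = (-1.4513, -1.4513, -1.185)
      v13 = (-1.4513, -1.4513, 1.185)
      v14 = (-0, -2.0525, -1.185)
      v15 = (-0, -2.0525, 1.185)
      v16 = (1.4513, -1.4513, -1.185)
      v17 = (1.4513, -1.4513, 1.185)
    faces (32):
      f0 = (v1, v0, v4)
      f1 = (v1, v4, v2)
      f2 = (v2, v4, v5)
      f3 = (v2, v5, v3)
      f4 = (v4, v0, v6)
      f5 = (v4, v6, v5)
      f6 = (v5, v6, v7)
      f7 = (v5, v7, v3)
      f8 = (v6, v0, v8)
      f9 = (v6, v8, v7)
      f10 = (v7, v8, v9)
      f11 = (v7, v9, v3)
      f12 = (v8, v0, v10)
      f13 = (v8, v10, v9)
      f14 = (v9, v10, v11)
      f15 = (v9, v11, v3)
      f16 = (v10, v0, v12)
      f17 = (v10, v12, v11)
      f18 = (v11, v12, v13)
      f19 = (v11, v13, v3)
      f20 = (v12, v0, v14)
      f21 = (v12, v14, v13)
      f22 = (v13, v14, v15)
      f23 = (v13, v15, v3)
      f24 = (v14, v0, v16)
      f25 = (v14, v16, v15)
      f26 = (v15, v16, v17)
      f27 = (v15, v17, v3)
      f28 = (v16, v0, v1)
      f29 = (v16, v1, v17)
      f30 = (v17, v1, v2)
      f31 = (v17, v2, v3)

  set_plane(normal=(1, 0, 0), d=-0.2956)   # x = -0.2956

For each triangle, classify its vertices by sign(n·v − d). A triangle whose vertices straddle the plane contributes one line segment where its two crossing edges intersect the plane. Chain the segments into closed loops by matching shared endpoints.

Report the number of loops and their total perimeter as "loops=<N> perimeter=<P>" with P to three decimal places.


Straddling triangles (12 of 32):
  (v6,v0,v8) [++-] → (-0.2956, 0.2956, -2.12864)–(-0.2956, 1.93005, -1.185)  len=1.8873
  (v6,v8,v7) [+-+] → (-0.2956, 1.93005, -1.185)–(-0.2956, 1.93005, 0.70228)  len=1.8873
  (v7,v8,v9) [+--] → (-0.2956, 1.93005, 0.70228)–(-0.2956, 1.93005, 1.185)  len=0.4827
  (v7,v9,v3) [+-+] → (-0.2956, 1.93005, 1.185)–(-0.2956, 0.2956, 2.12864)  len=1.8873
  (v8,v0,v10) [-+-] → (-0.2956, 0.2956, -2.12864)–(-0.2956, 0, -2.19934)  len=0.3039
  (v9,v11,v3) [--+] → (-0.2956, 0, 2.19934)–(-0.2956, 0.2956, 2.12864)  len=0.3039
  (v10,v0,v12) [-+-] → (-0.2956, 0, -2.19934)–(-0.2956, -0.2956, -2.12864)  len=0.3039
  (v11,v13,v3) [--+] → (-0.2956, -0.2956, 2.12864)–(-0.2956, 0, 2.19934)  len=0.3039
  (v12,v0,v14) [-++] → (-0.2956, -0.2956, -2.12864)–(-0.2956, -1.93005, -1.185)  len=1.8873
  (v12,v14,v13) [-+-] → (-0.2956, -1.93005, -1.185)–(-0.2956, -1.93005, -0.70228)  len=0.4827
  (v13,v14,v15) [-++] → (-0.2956, -1.93005, -0.70228)–(-0.2956, -1.93005, 1.185)  len=1.8873
  (v13,v15,v3) [-++] → (-0.2956, -1.93005, 1.185)–(-0.2956, -0.2956, 2.12864)  len=1.8873

Chained into 1 loop(s):
  loop 1: 12 segments, perimeter = 13.5049
Total perimeter = 13.505

loops=1 perimeter=13.505


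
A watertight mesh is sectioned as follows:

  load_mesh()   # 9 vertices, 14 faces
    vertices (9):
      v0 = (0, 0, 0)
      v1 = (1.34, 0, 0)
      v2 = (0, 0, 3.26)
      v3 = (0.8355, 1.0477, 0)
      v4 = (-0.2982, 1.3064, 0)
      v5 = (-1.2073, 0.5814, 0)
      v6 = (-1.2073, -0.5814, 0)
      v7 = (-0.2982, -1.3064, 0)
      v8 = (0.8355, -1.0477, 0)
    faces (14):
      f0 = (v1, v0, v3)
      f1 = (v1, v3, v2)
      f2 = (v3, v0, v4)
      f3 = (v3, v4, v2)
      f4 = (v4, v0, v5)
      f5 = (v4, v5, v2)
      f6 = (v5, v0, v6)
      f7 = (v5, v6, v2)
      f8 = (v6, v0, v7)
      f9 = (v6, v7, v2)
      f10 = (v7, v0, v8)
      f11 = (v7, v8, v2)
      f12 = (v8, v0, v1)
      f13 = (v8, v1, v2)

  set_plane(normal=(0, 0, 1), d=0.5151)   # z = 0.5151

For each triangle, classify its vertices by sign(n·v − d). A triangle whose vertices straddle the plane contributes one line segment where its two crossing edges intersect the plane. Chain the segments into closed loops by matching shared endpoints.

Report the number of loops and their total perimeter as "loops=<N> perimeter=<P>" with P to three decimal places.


Straddling triangles (7 of 14):
  (v1,v3,v2) [--+] → (0.703486, 0.882157, 0.5151)–(1.12827, 0, 0.5151)  len=0.9791
  (v3,v4,v2) [--+] → (-0.251083, 1.09998, 0.5151)–(0.703486, 0.882157, 0.5151)  len=0.9791
  (v4,v5,v2) [--+] → (-1.01654, 0.489535, 0.5151)–(-0.251083, 1.09998, 0.5151)  len=0.9791
  (v5,v6,v2) [--+] → (-1.01654, -0.489535, 0.5151)–(-1.01654, 0.489535, 0.5151)  len=0.9791
  (v6,v7,v2) [--+] → (-0.251083, -1.09998, 0.5151)–(-1.01654, -0.489535, 0.5151)  len=0.9791
  (v7,v8,v2) [--+] → (0.703486, -0.882157, 0.5151)–(-0.251083, -1.09998, 0.5151)  len=0.9791
  (v8,v1,v2) [--+] → (1.12827, 0, 0.5151)–(0.703486, -0.882157, 0.5151)  len=0.9791

Chained into 1 loop(s):
  loop 1: 7 segments, perimeter = 6.8536
Total perimeter = 6.854

loops=1 perimeter=6.854


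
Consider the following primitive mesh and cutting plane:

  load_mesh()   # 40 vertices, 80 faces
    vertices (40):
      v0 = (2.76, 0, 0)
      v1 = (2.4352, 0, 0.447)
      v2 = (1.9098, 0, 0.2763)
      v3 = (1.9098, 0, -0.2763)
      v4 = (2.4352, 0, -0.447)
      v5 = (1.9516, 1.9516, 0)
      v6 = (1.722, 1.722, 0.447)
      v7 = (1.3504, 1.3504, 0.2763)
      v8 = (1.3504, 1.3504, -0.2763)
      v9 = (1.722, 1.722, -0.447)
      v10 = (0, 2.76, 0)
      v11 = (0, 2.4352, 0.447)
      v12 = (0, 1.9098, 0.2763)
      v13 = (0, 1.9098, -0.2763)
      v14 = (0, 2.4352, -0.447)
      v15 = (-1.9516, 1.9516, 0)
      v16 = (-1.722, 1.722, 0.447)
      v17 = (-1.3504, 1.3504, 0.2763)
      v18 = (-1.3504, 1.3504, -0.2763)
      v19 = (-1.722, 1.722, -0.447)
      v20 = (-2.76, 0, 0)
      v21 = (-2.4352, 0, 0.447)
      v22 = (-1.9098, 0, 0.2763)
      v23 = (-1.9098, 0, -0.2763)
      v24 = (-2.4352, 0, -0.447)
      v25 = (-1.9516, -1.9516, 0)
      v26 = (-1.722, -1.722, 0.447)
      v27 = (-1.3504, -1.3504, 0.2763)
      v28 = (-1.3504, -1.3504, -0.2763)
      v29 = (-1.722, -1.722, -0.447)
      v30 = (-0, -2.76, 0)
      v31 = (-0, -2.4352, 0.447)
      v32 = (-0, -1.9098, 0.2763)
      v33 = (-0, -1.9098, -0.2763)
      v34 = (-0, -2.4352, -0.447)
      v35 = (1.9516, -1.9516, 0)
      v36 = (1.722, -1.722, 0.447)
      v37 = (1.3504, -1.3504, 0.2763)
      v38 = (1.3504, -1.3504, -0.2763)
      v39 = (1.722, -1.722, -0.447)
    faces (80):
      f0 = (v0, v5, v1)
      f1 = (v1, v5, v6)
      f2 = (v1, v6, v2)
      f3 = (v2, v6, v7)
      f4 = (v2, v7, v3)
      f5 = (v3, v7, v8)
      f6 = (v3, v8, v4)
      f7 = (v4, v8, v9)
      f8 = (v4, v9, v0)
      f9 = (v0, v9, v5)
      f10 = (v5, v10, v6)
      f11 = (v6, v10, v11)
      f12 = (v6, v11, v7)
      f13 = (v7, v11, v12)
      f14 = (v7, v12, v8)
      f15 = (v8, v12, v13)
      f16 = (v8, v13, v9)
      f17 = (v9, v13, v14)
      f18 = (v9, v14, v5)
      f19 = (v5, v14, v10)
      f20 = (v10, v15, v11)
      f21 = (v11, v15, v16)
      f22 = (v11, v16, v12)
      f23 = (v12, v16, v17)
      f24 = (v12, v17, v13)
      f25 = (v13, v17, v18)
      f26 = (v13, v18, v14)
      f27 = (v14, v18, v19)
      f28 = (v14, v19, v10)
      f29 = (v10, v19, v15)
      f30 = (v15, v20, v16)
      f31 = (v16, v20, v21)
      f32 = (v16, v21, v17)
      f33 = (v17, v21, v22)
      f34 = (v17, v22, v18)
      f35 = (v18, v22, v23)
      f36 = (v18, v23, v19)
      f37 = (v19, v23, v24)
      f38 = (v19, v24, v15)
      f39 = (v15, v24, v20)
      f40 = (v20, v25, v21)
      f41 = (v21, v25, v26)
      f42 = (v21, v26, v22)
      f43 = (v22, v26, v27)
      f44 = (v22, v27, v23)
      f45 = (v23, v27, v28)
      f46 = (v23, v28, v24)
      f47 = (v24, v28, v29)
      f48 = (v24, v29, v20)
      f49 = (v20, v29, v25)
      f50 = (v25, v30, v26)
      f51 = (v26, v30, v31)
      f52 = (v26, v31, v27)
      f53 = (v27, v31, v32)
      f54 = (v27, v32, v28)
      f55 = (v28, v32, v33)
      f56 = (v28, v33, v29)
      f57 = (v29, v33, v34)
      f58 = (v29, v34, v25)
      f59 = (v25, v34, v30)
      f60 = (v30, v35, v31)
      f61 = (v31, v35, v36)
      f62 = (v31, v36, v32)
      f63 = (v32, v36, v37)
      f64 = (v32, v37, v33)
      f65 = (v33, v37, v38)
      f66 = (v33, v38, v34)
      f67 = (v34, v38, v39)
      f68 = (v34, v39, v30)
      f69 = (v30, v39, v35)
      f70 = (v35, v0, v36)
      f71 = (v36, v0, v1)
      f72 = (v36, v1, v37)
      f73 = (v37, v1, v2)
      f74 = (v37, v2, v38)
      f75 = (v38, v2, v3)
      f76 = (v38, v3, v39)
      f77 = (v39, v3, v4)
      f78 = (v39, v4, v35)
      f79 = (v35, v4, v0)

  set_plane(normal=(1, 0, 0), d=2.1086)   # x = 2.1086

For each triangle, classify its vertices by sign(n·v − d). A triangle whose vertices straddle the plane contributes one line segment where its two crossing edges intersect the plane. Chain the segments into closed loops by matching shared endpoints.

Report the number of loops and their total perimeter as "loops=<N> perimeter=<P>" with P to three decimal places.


Straddling triangles (14 of 80):
  (v0,v5,v1) [+-+] → (2.1086, 1.57258, 0)–(2.1086, 1.31802, 0.145118)  len=0.2930
  (v1,v5,v6) [+--] → (2.1086, 1.31802, 0.145118)–(2.1086, 0.788566, 0.447)  len=0.6095
  (v1,v6,v2) [+--] → (2.1086, 0.788566, 0.447)–(2.1086, 0, 0.340889)  len=0.7957
  (v3,v8,v4) [--+] → (2.1086, 0.406564, -0.395607)–(2.1086, 0, -0.340889)  len=0.4102
  (v4,v8,v9) [+--] → (2.1086, 0.406564, -0.395607)–(2.1086, 0.788566, -0.447)  len=0.3854
  (v4,v9,v0) [+-+] → (2.1086, 0.788566, -0.447)–(2.1086, 1.08065, -0.280516)  len=0.3362
  (v0,v9,v5) [+--] → (2.1086, 1.08065, -0.280516)–(2.1086, 1.57258, 0)  len=0.5663
  (v35,v0,v36) [-+-] → (2.1086, -1.57258, 0)–(2.1086, -1.08065, 0.280516)  len=0.5663
  (v36,v0,v1) [-++] → (2.1086, -1.08065, 0.280516)–(2.1086, -0.788566, 0.447)  len=0.3362
  (v36,v1,v37) [-+-] → (2.1086, -0.788566, 0.447)–(2.1086, -0.406564, 0.395607)  len=0.3854
  (v37,v1,v2) [-+-] → (2.1086, -0.406564, 0.395607)–(2.1086, 0, 0.340889)  len=0.4102
  (v39,v3,v4) [--+] → (2.1086, 0, -0.340889)–(2.1086, -0.788566, -0.447)  len=0.7957
  (v39,v4,v35) [-+-] → (2.1086, -0.788566, -0.447)–(2.1086, -1.31802, -0.145118)  len=0.6095
  (v35,v4,v0) [-++] → (2.1086, -1.31802, -0.145118)–(2.1086, -1.57258, 0)  len=0.2930

Chained into 1 loop(s):
  loop 1: 14 segments, perimeter = 6.7926
Total perimeter = 6.793

loops=1 perimeter=6.793
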